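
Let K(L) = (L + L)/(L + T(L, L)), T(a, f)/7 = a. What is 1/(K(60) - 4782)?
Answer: -4/19127 ≈ -0.00020913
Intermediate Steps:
T(a, f) = 7*a
K(L) = ¼ (K(L) = (L + L)/(L + 7*L) = (2*L)/((8*L)) = (2*L)*(1/(8*L)) = ¼)
1/(K(60) - 4782) = 1/(¼ - 4782) = 1/(-19127/4) = -4/19127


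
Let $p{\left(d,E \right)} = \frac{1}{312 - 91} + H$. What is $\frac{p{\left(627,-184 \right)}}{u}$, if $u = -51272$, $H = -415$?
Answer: $\frac{45857}{5665556} \approx 0.008094$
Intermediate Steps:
$p{\left(d,E \right)} = - \frac{91714}{221}$ ($p{\left(d,E \right)} = \frac{1}{312 - 91} - 415 = \frac{1}{221} - 415 = - \frac{91714}{221}$)
$\frac{p{\left(627,-184 \right)}}{u} = - \frac{91714}{221 \left(-51272\right)} = \left(- \frac{91714}{221}\right) \left(- \frac{1}{51272}\right) = \frac{45857}{5665556}$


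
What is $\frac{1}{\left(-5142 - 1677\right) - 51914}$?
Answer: $- \frac{1}{58733} \approx -1.7026 \cdot 10^{-5}$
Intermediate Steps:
$\frac{1}{\left(-5142 - 1677\right) - 51914} = \frac{1}{-6819 - 51914} = \frac{1}{-58733} = - \frac{1}{58733}$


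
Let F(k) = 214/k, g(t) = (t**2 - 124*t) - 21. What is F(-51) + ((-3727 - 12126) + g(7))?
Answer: -851557/51 ≈ -16697.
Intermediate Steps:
g(t) = -21 + t**2 - 124*t
F(-51) + ((-3727 - 12126) + g(7)) = 214/(-51) + ((-3727 - 12126) + (-21 + 7**2 - 124*7)) = 214*(-1/51) + (-15853 + (-21 + 49 - 868)) = -214/51 + (-15853 - 840) = -214/51 - 16693 = -851557/51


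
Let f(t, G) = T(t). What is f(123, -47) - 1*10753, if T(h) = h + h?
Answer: -10507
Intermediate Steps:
T(h) = 2*h
f(t, G) = 2*t
f(123, -47) - 1*10753 = 2*123 - 1*10753 = 246 - 10753 = -10507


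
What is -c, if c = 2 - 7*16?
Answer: 110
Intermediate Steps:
c = -110 (c = 2 - 112 = -110)
-c = -1*(-110) = 110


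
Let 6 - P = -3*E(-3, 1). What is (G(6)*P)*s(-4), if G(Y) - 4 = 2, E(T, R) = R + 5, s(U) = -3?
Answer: -432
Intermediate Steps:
E(T, R) = 5 + R
G(Y) = 6 (G(Y) = 4 + 2 = 6)
P = 24 (P = 6 - (-3)*(5 + 1) = 6 - (-3)*6 = 6 - 1*(-18) = 6 + 18 = 24)
(G(6)*P)*s(-4) = (6*24)*(-3) = 144*(-3) = -432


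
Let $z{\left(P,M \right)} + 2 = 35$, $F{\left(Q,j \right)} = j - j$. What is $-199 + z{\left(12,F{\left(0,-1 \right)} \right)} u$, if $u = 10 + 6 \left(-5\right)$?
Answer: $-859$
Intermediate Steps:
$F{\left(Q,j \right)} = 0$
$u = -20$ ($u = 10 - 30 = -20$)
$z{\left(P,M \right)} = 33$ ($z{\left(P,M \right)} = -2 + 35 = 33$)
$-199 + z{\left(12,F{\left(0,-1 \right)} \right)} u = -199 + 33 \left(-20\right) = -199 - 660 = -859$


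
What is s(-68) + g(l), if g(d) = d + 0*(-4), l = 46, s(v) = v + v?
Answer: -90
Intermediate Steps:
s(v) = 2*v
g(d) = d (g(d) = d + 0 = d)
s(-68) + g(l) = 2*(-68) + 46 = -136 + 46 = -90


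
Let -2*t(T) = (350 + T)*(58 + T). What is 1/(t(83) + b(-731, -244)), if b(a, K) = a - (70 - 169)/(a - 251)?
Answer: -491/15347482 ≈ -3.1992e-5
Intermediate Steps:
b(a, K) = a + 99/(-251 + a) (b(a, K) = a - (-99)/(-251 + a) = a + 99/(-251 + a))
t(T) = -(58 + T)*(350 + T)/2 (t(T) = -(350 + T)*(58 + T)/2 = -(58 + T)*(350 + T)/2)
1/(t(83) + b(-731, -244)) = 1/((-10150 - 204*83 - ½*83²) + (99 + (-731)² - 251*(-731))/(-251 - 731)) = 1/((-10150 - 16932 - ½*6889) + (99 + 534361 + 183481)/(-982)) = 1/((-10150 - 16932 - 6889/2) - 1/982*717941) = 1/(-61053/2 - 717941/982) = 1/(-15347482/491) = -491/15347482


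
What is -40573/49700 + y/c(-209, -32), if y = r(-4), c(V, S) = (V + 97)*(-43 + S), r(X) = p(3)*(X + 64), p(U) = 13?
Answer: -17979/24850 ≈ -0.72350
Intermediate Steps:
r(X) = 832 + 13*X (r(X) = 13*(X + 64) = 13*(64 + X) = 832 + 13*X)
c(V, S) = (-43 + S)*(97 + V) (c(V, S) = (97 + V)*(-43 + S) = (-43 + S)*(97 + V))
y = 780 (y = 832 + 13*(-4) = 832 - 52 = 780)
-40573/49700 + y/c(-209, -32) = -40573/49700 + 780/(-4171 - 43*(-209) + 97*(-32) - 32*(-209)) = -40573*1/49700 + 780/(-4171 + 8987 - 3104 + 6688) = -40573/49700 + 780/8400 = -40573/49700 + 780*(1/8400) = -40573/49700 + 13/140 = -17979/24850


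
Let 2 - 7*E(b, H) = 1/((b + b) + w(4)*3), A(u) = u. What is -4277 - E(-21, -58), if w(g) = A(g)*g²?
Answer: -4491149/1050 ≈ -4277.3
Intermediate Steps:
w(g) = g³ (w(g) = g*g² = g³)
E(b, H) = 2/7 - 1/(7*(192 + 2*b)) (E(b, H) = 2/7 - 1/(7*((b + b) + 4³*3)) = 2/7 - 1/(7*(2*b + 64*3)) = 2/7 - 1/(7*(2*b + 192)) = 2/7 - 1/(7*(192 + 2*b)))
-4277 - E(-21, -58) = -4277 - (383 + 4*(-21))/(14*(96 - 21)) = -4277 - (383 - 84)/(14*75) = -4277 - 299/(14*75) = -4277 - 1*299/1050 = -4277 - 299/1050 = -4491149/1050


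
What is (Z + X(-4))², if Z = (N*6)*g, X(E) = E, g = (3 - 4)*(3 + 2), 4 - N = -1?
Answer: 23716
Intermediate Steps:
N = 5 (N = 4 - 1*(-1) = 4 + 1 = 5)
g = -5 (g = -1*5 = -5)
Z = -150 (Z = (5*6)*(-5) = 30*(-5) = -150)
(Z + X(-4))² = (-150 - 4)² = (-154)² = 23716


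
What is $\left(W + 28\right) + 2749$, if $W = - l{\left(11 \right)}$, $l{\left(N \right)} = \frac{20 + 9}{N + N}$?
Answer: $\frac{61065}{22} \approx 2775.7$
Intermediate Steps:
$l{\left(N \right)} = \frac{29}{2 N}$
$W = - \frac{29}{22}$ ($W = - \frac{29}{2 \cdot 11} = \left(-1\right) \frac{29}{22} = - \frac{29}{22} \approx -1.3182$)
$\left(W + 28\right) + 2749 = \left(- \frac{29}{22} + 28\right) + 2749 = \frac{587}{22} + 2749 = \frac{61065}{22}$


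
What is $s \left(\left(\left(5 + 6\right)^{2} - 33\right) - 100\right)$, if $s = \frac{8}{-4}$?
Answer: $24$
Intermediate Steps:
$s = -2$ ($s = 8 \left(- \frac{1}{4}\right) = -2$)
$s \left(\left(\left(5 + 6\right)^{2} - 33\right) - 100\right) = - 2 \left(\left(\left(5 + 6\right)^{2} - 33\right) - 100\right) = - 2 \left(\left(11^{2} - 33\right) - 100\right) = - 2 \left(\left(121 - 33\right) - 100\right) = - 2 \left(88 - 100\right) = \left(-2\right) \left(-12\right) = 24$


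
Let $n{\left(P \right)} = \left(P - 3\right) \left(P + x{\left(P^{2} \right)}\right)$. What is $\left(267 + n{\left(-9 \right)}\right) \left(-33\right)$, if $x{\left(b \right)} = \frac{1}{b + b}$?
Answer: $- \frac{111353}{9} \approx -12373.0$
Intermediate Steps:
$x{\left(b \right)} = \frac{1}{2 b}$
$n{\left(P \right)} = \left(-3 + P\right) \left(P + \frac{1}{2 P^{2}}\right)$ ($n{\left(P \right)} = \left(P - 3\right) \left(P + \frac{1}{2 P^{2}}\right) = \left(-3 + P\right) \left(P + \frac{1}{2 P^{2}}\right)$)
$\left(267 + n{\left(-9 \right)}\right) \left(-33\right) = \left(267 + \frac{-3 - 9 + 2 \left(-9\right)^{3} \left(-3 - 9\right)}{2 \cdot 81}\right) \left(-33\right) = \left(267 + \frac{1}{2} \cdot \frac{1}{81} \left(-3 - 9 + 2 \left(-729\right) \left(-12\right)\right)\right) \left(-33\right) = \left(267 + \frac{1}{2} \cdot \frac{1}{81} \left(-3 - 9 + 17496\right)\right) \left(-33\right) = \left(267 + \frac{1}{2} \cdot \frac{1}{81} \cdot 17484\right) \left(-33\right) = \left(267 + \frac{2914}{27}\right) \left(-33\right) = \frac{10123}{27} \left(-33\right) = - \frac{111353}{9}$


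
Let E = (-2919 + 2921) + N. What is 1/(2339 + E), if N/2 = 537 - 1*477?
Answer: 1/2461 ≈ 0.00040634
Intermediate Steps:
N = 120 (N = 2*(537 - 1*477) = 2*(537 - 477) = 2*60 = 120)
E = 122 (E = (-2919 + 2921) + 120 = 2 + 120 = 122)
1/(2339 + E) = 1/(2339 + 122) = 1/2461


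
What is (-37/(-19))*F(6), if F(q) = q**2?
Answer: 1332/19 ≈ 70.105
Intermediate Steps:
(-37/(-19))*F(6) = -37/(-19)*6**2 = -37*(-1/19)*36 = (37/19)*36 = 1332/19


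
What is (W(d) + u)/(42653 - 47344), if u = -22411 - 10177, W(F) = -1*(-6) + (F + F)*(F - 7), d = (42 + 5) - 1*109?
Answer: 24026/4691 ≈ 5.1217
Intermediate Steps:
d = -62 (d = 47 - 109 = -62)
W(F) = 6 + 2*F*(-7 + F) (W(F) = 6 + (2*F)*(-7 + F) = 6 + 2*F*(-7 + F))
u = -32588
(W(d) + u)/(42653 - 47344) = ((6 - 14*(-62) + 2*(-62)**2) - 32588)/(42653 - 47344) = ((6 + 868 + 2*3844) - 32588)/(-4691) = ((6 + 868 + 7688) - 32588)*(-1/4691) = (8562 - 32588)*(-1/4691) = -24026*(-1/4691) = 24026/4691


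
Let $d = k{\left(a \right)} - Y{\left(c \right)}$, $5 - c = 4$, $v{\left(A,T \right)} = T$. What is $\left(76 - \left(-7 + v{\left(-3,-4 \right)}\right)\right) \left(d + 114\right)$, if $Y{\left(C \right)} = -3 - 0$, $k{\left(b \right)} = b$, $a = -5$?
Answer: $9744$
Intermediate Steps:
$c = 1$ ($c = 5 - 4 = 1$)
$Y{\left(C \right)} = -3$ ($Y{\left(C \right)} = -3 + 0 = -3$)
$d = -2$ ($d = -5 - -3 = -5 + 3 = -2$)
$\left(76 - \left(-7 + v{\left(-3,-4 \right)}\right)\right) \left(d + 114\right) = \left(76 + \left(7 - -4\right)\right) \left(-2 + 114\right) = \left(76 + \left(7 + 4\right)\right) 112 = \left(76 + 11\right) 112 = 87 \cdot 112 = 9744$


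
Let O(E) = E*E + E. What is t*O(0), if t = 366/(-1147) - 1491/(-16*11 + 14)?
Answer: 0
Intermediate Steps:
t = 550295/61938 (t = 366*(-1/1147) - 1491/(-176 + 14) = -366/1147 - 1491/(-162) = -366/1147 - 1491*(-1/162) = -366/1147 + 497/54 = 550295/61938 ≈ 8.8846)
O(E) = E + E² (O(E) = E² + E = E + E²)
t*O(0) = 550295*(0*(1 + 0))/61938 = 550295*(0*1)/61938 = (550295/61938)*0 = 0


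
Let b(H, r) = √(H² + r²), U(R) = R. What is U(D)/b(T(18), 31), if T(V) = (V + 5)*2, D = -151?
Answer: -151*√3077/3077 ≈ -2.7222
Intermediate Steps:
T(V) = 10 + 2*V (T(V) = (5 + V)*2 = 10 + 2*V)
U(D)/b(T(18), 31) = -151/√((10 + 2*18)² + 31²) = -151/√((10 + 36)² + 961) = -151/√(46² + 961) = -151/√(2116 + 961) = -151*√3077/3077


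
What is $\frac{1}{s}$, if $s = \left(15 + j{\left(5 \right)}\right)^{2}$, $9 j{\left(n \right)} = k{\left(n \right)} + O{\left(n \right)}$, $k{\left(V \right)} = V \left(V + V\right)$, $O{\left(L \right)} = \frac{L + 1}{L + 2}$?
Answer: $\frac{3969}{1692601} \approx 0.0023449$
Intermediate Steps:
$O{\left(L \right)} = \frac{1 + L}{2 + L}$
$k{\left(V \right)} = 2 V^{2}$ ($k{\left(V \right)} = V 2 V = 2 V^{2}$)
$j{\left(n \right)} = \frac{2 n^{2}}{9} + \frac{1 + n}{9 \left(2 + n\right)}$ ($j{\left(n \right)} = \frac{2 n^{2} + \frac{1 + n}{2 + n}}{9} = \frac{2 n^{2}}{9} + \frac{1 + n}{9 \left(2 + n\right)}$)
$s = \frac{1692601}{3969}$ ($s = \left(15 + \frac{1 + 5 + 2 \cdot 5^{2} \left(2 + 5\right)}{9 \left(2 + 5\right)}\right)^{2} = \left(15 + \frac{1 + 5 + 2 \cdot 25 \cdot 7}{9 \cdot 7}\right)^{2} = \left(15 + \frac{1}{9} \cdot \frac{1}{7} \left(1 + 5 + 350\right)\right)^{2} = \left(15 + \frac{1}{9} \cdot \frac{1}{7} \cdot 356\right)^{2} = \left(15 + \frac{356}{63}\right)^{2} = \left(\frac{1301}{63}\right)^{2} = \frac{1692601}{3969} \approx 426.46$)
$\frac{1}{s} = \frac{1}{\frac{1692601}{3969}} = \frac{3969}{1692601}$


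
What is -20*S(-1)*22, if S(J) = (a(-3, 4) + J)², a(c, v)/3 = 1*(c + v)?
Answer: -1760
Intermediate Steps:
a(c, v) = 3*c + 3*v (a(c, v) = 3*(1*(c + v)) = 3*(c + v) = 3*c + 3*v)
S(J) = (3 + J)² (S(J) = ((3*(-3) + 3*4) + J)² = ((-9 + 12) + J)² = (3 + J)²)
-20*S(-1)*22 = -20*(3 - 1)²*22 = -20*2²*22 = -20*4*22 = -80*22 = -1760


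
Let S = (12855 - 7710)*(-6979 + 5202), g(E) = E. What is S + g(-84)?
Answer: -9142749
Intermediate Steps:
S = -9142665 (S = 5145*(-1777) = -9142665)
S + g(-84) = -9142665 - 84 = -9142749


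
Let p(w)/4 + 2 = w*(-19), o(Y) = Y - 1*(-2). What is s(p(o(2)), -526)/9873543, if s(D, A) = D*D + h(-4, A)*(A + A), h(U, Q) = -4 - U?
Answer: 32448/3291181 ≈ 0.0098591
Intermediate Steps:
o(Y) = 2 + Y (o(Y) = Y + 2 = 2 + Y)
p(w) = -8 - 76*w (p(w) = -8 + 4*(w*(-19)) = -8 + 4*(-19*w) = -8 - 76*w)
s(D, A) = D**2 (s(D, A) = D*D + (-4 - 1*(-4))*(A + A) = D**2 + (-4 + 4)*(2*A) = D**2 + 0*(2*A) = D**2 + 0 = D**2)
s(p(o(2)), -526)/9873543 = (-8 - 76*(2 + 2))**2/9873543 = (-8 - 76*4)**2*(1/9873543) = (-8 - 304)**2*(1/9873543) = (-312)**2*(1/9873543) = 97344*(1/9873543) = 32448/3291181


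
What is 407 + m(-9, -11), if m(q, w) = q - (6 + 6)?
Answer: 386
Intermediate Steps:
m(q, w) = -12 + q (m(q, w) = q - 1*12 = q - 12 = -12 + q)
407 + m(-9, -11) = 407 + (-12 - 9) = 407 - 21 = 386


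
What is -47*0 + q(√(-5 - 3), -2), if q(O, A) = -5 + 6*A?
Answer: -17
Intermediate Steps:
-47*0 + q(√(-5 - 3), -2) = -47*0 + (-5 + 6*(-2)) = 0 + (-5 - 12) = 0 - 17 = -17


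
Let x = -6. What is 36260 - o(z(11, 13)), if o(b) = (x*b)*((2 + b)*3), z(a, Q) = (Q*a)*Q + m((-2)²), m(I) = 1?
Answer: 62376020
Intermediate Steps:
z(a, Q) = 1 + a*Q² (z(a, Q) = (Q*a)*Q + 1 = a*Q² + 1 = 1 + a*Q²)
o(b) = -6*b*(6 + 3*b) (o(b) = (-6*b)*((2 + b)*3) = (-6*b)*(6 + 3*b) = -6*b*(6 + 3*b))
36260 - o(z(11, 13)) = 36260 - (-18)*(1 + 11*13²)*(2 + (1 + 11*13²)) = 36260 - (-18)*(1 + 11*169)*(2 + (1 + 11*169)) = 36260 - (-18)*(1 + 1859)*(2 + (1 + 1859)) = 36260 - (-18)*1860*(2 + 1860) = 36260 - (-18)*1860*1862 = 36260 - 1*(-62339760) = 36260 + 62339760 = 62376020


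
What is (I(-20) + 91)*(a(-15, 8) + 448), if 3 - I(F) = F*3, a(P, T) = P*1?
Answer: 66682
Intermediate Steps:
a(P, T) = P
I(F) = 3 - 3*F (I(F) = 3 - F*3 = 3 - 3*F)
(I(-20) + 91)*(a(-15, 8) + 448) = ((3 - 3*(-20)) + 91)*(-15 + 448) = ((3 + 60) + 91)*433 = (63 + 91)*433 = 154*433 = 66682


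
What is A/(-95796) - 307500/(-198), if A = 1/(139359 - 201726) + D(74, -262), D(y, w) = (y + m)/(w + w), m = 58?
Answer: 6685226792147831/4304633829606 ≈ 1553.0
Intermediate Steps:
D(y, w) = (58 + y)/(2*w) (D(y, w) = (y + 58)/(w + w) = (58 + y)/((2*w)) = (58 + y)*(1/(2*w)) = (58 + y)/(2*w))
A = -2058242/8170077 (A = 1/(139359 - 201726) + (½)*(58 + 74)/(-262) = 1/(-62367) + (½)*(-1/262)*132 = -1/62367 - 33/131 = -2058242/8170077 ≈ -0.25192)
A/(-95796) - 307500/(-198) = -2058242/8170077/(-95796) - 307500/(-198) = -2058242/8170077*(-1/95796) - 307500*(-1/198) = 1029121/391330348146 + 51250/33 = 6685226792147831/4304633829606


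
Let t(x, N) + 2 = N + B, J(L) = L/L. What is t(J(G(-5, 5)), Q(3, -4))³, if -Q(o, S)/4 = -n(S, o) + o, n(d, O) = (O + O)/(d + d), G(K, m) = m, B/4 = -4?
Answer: -35937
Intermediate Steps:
B = -16 (B = 4*(-4) = -16)
n(d, O) = O/d (n(d, O) = (2*O)/((2*d)) = (2*O)*(1/(2*d)) = O/d)
Q(o, S) = -4*o + 4*o/S (Q(o, S) = -4*(-o/S + o) = -4*(o - o/S) = -4*o + 4*o/S)
J(L) = 1
t(x, N) = -18 + N (t(x, N) = -2 + (N - 16) = -2 + (-16 + N) = -18 + N)
t(J(G(-5, 5)), Q(3, -4))³ = (-18 + 4*3*(1 - 1*(-4))/(-4))³ = (-18 + 4*3*(-¼)*(1 + 4))³ = (-18 + 4*3*(-¼)*5)³ = (-18 - 15)³ = (-33)³ = -35937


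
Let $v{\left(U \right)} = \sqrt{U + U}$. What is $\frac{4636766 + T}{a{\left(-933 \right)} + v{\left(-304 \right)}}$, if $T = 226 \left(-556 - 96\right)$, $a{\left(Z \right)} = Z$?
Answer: $- \frac{4188623262}{871097} - \frac{17957656 i \sqrt{38}}{871097} \approx -4808.4 - 127.08 i$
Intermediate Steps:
$T = -147352$ ($T = 226 \left(-652\right) = -147352$)
$v{\left(U \right)} = \sqrt{2} \sqrt{U}$ ($v{\left(U \right)} = \sqrt{2 U} = \sqrt{2} \sqrt{U}$)
$\frac{4636766 + T}{a{\left(-933 \right)} + v{\left(-304 \right)}} = \frac{4636766 - 147352}{-933 + \sqrt{2} \sqrt{-304}} = \frac{4489414}{-933 + \sqrt{2} \cdot 4 i \sqrt{19}} = \frac{4489414}{-933 + 4 i \sqrt{38}}$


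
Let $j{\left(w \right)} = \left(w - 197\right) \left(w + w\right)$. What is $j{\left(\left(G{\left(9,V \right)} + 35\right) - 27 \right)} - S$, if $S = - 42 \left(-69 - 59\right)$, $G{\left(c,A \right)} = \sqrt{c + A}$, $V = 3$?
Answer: $-8376 - 724 \sqrt{3} \approx -9630.0$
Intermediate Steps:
$G{\left(c,A \right)} = \sqrt{A + c}$
$S = 5376$ ($S = \left(-42\right) \left(-128\right) = 5376$)
$j{\left(w \right)} = 2 w \left(-197 + w\right)$ ($j{\left(w \right)} = \left(-197 + w\right) 2 w = 2 w \left(-197 + w\right)$)
$j{\left(\left(G{\left(9,V \right)} + 35\right) - 27 \right)} - S = 2 \left(\left(\sqrt{3 + 9} + 35\right) - 27\right) \left(-197 - \left(-8 - \sqrt{3 + 9}\right)\right) - 5376 = 2 \left(\left(\sqrt{12} + 35\right) - 27\right) \left(-197 - \left(-8 - 2 \sqrt{3}\right)\right) - 5376 = 2 \left(\left(2 \sqrt{3} + 35\right) - 27\right) \left(-197 - \left(-8 - 2 \sqrt{3}\right)\right) - 5376 = 2 \left(\left(35 + 2 \sqrt{3}\right) - 27\right) \left(-197 - \left(-8 - 2 \sqrt{3}\right)\right) - 5376 = 2 \left(8 + 2 \sqrt{3}\right) \left(-197 + \left(8 + 2 \sqrt{3}\right)\right) - 5376 = 2 \left(8 + 2 \sqrt{3}\right) \left(-189 + 2 \sqrt{3}\right) - 5376 = 2 \left(-189 + 2 \sqrt{3}\right) \left(8 + 2 \sqrt{3}\right) - 5376 = -5376 + 2 \left(-189 + 2 \sqrt{3}\right) \left(8 + 2 \sqrt{3}\right)$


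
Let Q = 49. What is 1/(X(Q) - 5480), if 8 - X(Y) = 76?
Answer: -1/5548 ≈ -0.00018025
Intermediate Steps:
X(Y) = -68 (X(Y) = 8 - 1*76 = 8 - 76 = -68)
1/(X(Q) - 5480) = 1/(-68 - 5480) = 1/(-5548) = -1/5548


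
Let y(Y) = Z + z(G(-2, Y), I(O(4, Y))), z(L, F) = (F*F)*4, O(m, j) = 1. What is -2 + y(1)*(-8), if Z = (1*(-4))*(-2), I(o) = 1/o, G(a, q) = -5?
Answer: -98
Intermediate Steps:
z(L, F) = 4*F² (z(L, F) = F²*4 = 4*F²)
Z = 8 (Z = -4*(-2) = 8)
y(Y) = 12 (y(Y) = 8 + 4*(1/1)² = 8 + 4*1² = 8 + 4*1 = 8 + 4 = 12)
-2 + y(1)*(-8) = -2 + 12*(-8) = -2 - 96 = -98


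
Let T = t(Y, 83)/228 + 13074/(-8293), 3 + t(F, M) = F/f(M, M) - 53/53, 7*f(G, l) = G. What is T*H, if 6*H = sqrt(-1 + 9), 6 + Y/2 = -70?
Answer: -64747351*sqrt(2)/117702549 ≈ -0.77795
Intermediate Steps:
Y = -152 (Y = -12 + 2*(-70) = -12 - 140 = -152)
f(G, l) = G/7
t(F, M) = -4 + 7*F/M (t(F, M) = -3 + (F/((M/7)) - 53/53) = -3 + (F*(7/M) - 53*1/53) = -3 + (7*F/M - 1) = -3 + (-1 + 7*F/M) = -4 + 7*F/M)
T = -64747351/39234183 (T = (-4 + 7*(-152)/83)/228 + 13074/(-8293) = (-4 + 7*(-152)*(1/83))*(1/228) + 13074*(-1/8293) = (-4 - 1064/83)*(1/228) - 13074/8293 = -1396/83*1/228 - 13074/8293 = -349/4731 - 13074/8293 = -64747351/39234183 ≈ -1.6503)
H = sqrt(2)/3 (H = sqrt(-1 + 9)/6 = sqrt(8)/6 = (2*sqrt(2))/6 = sqrt(2)/3 ≈ 0.47140)
T*H = -64747351*sqrt(2)/117702549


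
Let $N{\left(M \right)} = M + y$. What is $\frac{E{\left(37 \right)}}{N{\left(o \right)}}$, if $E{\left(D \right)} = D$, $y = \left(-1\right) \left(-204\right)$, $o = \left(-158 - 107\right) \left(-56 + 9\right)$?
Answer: $\frac{37}{12659} \approx 0.0029228$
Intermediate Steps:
$o = 12455$ ($o = \left(-265\right) \left(-47\right) = 12455$)
$y = 204$
$N{\left(M \right)} = 204 + M$ ($N{\left(M \right)} = M + 204 = 204 + M$)
$\frac{E{\left(37 \right)}}{N{\left(o \right)}} = \frac{37}{204 + 12455} = \frac{37}{12659}$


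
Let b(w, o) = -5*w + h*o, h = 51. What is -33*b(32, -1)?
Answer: 6963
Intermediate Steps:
b(w, o) = -5*w + 51*o
-33*b(32, -1) = -33*(-5*32 + 51*(-1)) = -33*(-160 - 51) = -33*(-211) = 6963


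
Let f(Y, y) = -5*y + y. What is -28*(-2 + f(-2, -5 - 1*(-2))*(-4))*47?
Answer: 65800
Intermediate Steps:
f(Y, y) = -4*y
-28*(-2 + f(-2, -5 - 1*(-2))*(-4))*47 = -28*(-2 - 4*(-5 - 1*(-2))*(-4))*47 = -28*(-2 - 4*(-5 + 2)*(-4))*47 = -28*(-2 - 4*(-3)*(-4))*47 = -28*(-2 + 12*(-4))*47 = -28*(-2 - 48)*47 = -28*(-50)*47 = 1400*47 = 65800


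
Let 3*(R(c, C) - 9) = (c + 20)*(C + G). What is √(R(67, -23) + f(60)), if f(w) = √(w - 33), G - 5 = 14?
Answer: √(-107 + 3*√3) ≈ 10.09*I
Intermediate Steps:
G = 19 (G = 5 + 14 = 19)
R(c, C) = 9 + (19 + C)*(20 + c)/3 (R(c, C) = 9 + ((c + 20)*(C + 19))/3 = 9 + ((20 + c)*(19 + C))/3 = 9 + ((19 + C)*(20 + c))/3 = 9 + (19 + C)*(20 + c)/3)
f(w) = √(-33 + w)
√(R(67, -23) + f(60)) = √((407/3 + (19/3)*67 + (20/3)*(-23) + (⅓)*(-23)*67) + √(-33 + 60)) = √((407/3 + 1273/3 - 460/3 - 1541/3) + √27) = √(-107 + 3*√3)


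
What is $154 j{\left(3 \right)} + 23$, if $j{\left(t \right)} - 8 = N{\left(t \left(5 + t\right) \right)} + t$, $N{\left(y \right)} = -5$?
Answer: $947$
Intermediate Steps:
$j{\left(t \right)} = 3 + t$ ($j{\left(t \right)} = 8 + \left(-5 + t\right) = 3 + t$)
$154 j{\left(3 \right)} + 23 = 154 \left(3 + 3\right) + 23 = 154 \cdot 6 + 23 = 924 + 23 = 947$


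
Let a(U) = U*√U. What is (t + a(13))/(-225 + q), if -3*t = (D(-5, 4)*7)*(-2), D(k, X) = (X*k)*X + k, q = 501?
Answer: -595/414 + 13*√13/276 ≈ -1.2674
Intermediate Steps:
a(U) = U^(3/2)
D(k, X) = k + k*X² (D(k, X) = k*X² + k = k + k*X²)
t = -1190/3 (t = --5*(1 + 4²)*7*(-2)/3 = --5*(1 + 16)*7*(-2)/3 = --5*17*7*(-2)/3 = -(-85*7)*(-2)/3 = -(-595)*(-2)/3 = -⅓*1190 = -1190/3 ≈ -396.67)
(t + a(13))/(-225 + q) = (-1190/3 + 13^(3/2))/(-225 + 501) = (-1190/3 + 13*√13)/276 = (-1190/3 + 13*√13)*(1/276) = -595/414 + 13*√13/276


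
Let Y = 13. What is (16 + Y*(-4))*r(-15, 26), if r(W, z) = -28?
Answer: 1008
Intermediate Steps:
(16 + Y*(-4))*r(-15, 26) = (16 + 13*(-4))*(-28) = (16 - 52)*(-28) = -36*(-28) = 1008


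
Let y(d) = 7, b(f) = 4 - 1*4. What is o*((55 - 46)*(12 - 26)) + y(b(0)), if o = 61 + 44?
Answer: -13223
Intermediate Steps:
b(f) = 0 (b(f) = 4 - 4 = 0)
o = 105
o*((55 - 46)*(12 - 26)) + y(b(0)) = 105*((55 - 46)*(12 - 26)) + 7 = 105*(9*(-14)) + 7 = 105*(-126) + 7 = -13230 + 7 = -13223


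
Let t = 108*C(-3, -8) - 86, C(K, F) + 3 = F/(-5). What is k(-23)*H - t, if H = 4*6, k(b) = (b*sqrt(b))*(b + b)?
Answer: 1186/5 + 25392*I*sqrt(23) ≈ 237.2 + 1.2178e+5*I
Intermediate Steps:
C(K, F) = -3 - F/5 (C(K, F) = -3 + F/(-5) = -3 + F*(-1/5) = -3 - F/5)
k(b) = 2*b**(5/2) (k(b) = b**(3/2)*(2*b) = 2*b**(5/2))
H = 24
t = -1186/5 (t = 108*(-3 - 1/5*(-8)) - 86 = 108*(-3 + 8/5) - 86 = 108*(-7/5) - 86 = -756/5 - 86 = -1186/5 ≈ -237.20)
k(-23)*H - t = (2*(-23)**(5/2))*24 - 1*(-1186/5) = (2*(529*I*sqrt(23)))*24 + 1186/5 = (1058*I*sqrt(23))*24 + 1186/5 = 25392*I*sqrt(23) + 1186/5 = 1186/5 + 25392*I*sqrt(23)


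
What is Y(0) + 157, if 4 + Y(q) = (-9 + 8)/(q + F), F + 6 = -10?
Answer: 2449/16 ≈ 153.06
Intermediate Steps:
F = -16 (F = -6 - 10 = -16)
Y(q) = -4 - 1/(-16 + q) (Y(q) = -4 + (-9 + 8)/(q - 16) = -4 - 1/(-16 + q))
Y(0) + 157 = (63 - 4*0)/(-16 + 0) + 157 = (63 + 0)/(-16) + 157 = -1/16*63 + 157 = -63/16 + 157 = 2449/16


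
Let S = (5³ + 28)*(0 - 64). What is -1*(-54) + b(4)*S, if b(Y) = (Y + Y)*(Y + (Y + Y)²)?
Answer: -5326794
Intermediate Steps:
b(Y) = 2*Y*(Y + 4*Y²) (b(Y) = (2*Y)*(Y + (2*Y)²) = (2*Y)*(Y + 4*Y²) = 2*Y*(Y + 4*Y²))
S = -9792 (S = (125 + 28)*(-64) = 153*(-64) = -9792)
-1*(-54) + b(4)*S = -1*(-54) + (4²*(2 + 8*4))*(-9792) = 54 + (16*(2 + 32))*(-9792) = 54 + (16*34)*(-9792) = 54 + 544*(-9792) = 54 - 5326848 = -5326794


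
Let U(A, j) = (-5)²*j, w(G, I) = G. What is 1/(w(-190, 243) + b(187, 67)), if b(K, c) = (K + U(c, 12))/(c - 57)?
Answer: -10/1413 ≈ -0.0070771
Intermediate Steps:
U(A, j) = 25*j
b(K, c) = (300 + K)/(-57 + c) (b(K, c) = (K + 25*12)/(c - 57) = (K + 300)/(-57 + c) = (300 + K)/(-57 + c))
1/(w(-190, 243) + b(187, 67)) = 1/(-190 + (300 + 187)/(-57 + 67)) = 1/(-190 + 487/10) = 1/(-1413/10) = -10/1413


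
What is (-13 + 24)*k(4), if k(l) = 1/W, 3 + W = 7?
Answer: 11/4 ≈ 2.7500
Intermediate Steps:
W = 4 (W = -3 + 7 = 4)
k(l) = ¼ (k(l) = 1/4 = ¼)
(-13 + 24)*k(4) = (-13 + 24)*(¼) = 11*(¼) = 11/4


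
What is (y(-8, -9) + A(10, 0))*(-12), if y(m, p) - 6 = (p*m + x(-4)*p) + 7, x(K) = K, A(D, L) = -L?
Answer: -1452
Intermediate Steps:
y(m, p) = 13 - 4*p + m*p (y(m, p) = 6 + ((p*m - 4*p) + 7) = 6 + ((m*p - 4*p) + 7) = 6 + ((-4*p + m*p) + 7) = 6 + (7 - 4*p + m*p) = 13 - 4*p + m*p)
(y(-8, -9) + A(10, 0))*(-12) = ((13 - 4*(-9) - 8*(-9)) - 1*0)*(-12) = ((13 + 36 + 72) + 0)*(-12) = (121 + 0)*(-12) = 121*(-12) = -1452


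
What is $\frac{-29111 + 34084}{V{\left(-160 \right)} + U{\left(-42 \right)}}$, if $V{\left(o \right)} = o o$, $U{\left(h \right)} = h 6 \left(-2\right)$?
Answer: $\frac{4973}{26104} \approx 0.19051$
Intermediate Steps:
$U{\left(h \right)} = - 12 h$ ($U{\left(h \right)} = 6 h \left(-2\right) = - 12 h$)
$V{\left(o \right)} = o^{2}$
$\frac{-29111 + 34084}{V{\left(-160 \right)} + U{\left(-42 \right)}} = \frac{-29111 + 34084}{\left(-160\right)^{2} - -504} = \frac{4973}{25600 + 504} = \frac{4973}{26104}$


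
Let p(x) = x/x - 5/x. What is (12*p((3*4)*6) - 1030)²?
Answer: 37368769/36 ≈ 1.0380e+6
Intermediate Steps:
p(x) = 1 - 5/x
(12*p((3*4)*6) - 1030)² = (12*((-5 + (3*4)*6)/(((3*4)*6))) - 1030)² = (12*((-5 + 12*6)/((12*6))) - 1030)² = (12*((-5 + 72)/72) - 1030)² = (12*((1/72)*67) - 1030)² = (12*(67/72) - 1030)² = (67/6 - 1030)² = (-6113/6)² = 37368769/36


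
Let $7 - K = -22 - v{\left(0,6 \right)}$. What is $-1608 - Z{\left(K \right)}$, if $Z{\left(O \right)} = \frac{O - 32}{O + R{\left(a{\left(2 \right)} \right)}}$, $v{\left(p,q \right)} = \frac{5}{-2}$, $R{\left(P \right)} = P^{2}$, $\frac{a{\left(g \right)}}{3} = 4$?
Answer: $- \frac{49847}{31} \approx -1608.0$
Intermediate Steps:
$a{\left(g \right)} = 12$ ($a{\left(g \right)} = 3 \cdot 4 = 12$)
$v{\left(p,q \right)} = - \frac{5}{2}$ ($v{\left(p,q \right)} = 5 \left(- \frac{1}{2}\right) = - \frac{5}{2}$)
$K = \frac{53}{2}$ ($K = 7 - \left(-22 - - \frac{5}{2}\right) = 7 - \left(-22 + \frac{5}{2}\right) = 7 - - \frac{39}{2} = 7 + \frac{39}{2} = \frac{53}{2} \approx 26.5$)
$Z{\left(O \right)} = \frac{-32 + O}{144 + O}$ ($Z{\left(O \right)} = \frac{O - 32}{O + 12^{2}} = \frac{-32 + O}{O + 144} = \frac{-32 + O}{144 + O}$)
$-1608 - Z{\left(K \right)} = -1608 - \frac{-32 + \frac{53}{2}}{144 + \frac{53}{2}} = -1608 - \frac{1}{\frac{341}{2}} \left(- \frac{11}{2}\right) = -1608 - \frac{2}{341} \left(- \frac{11}{2}\right) = -1608 - - \frac{1}{31} = -1608 + \frac{1}{31} = - \frac{49847}{31}$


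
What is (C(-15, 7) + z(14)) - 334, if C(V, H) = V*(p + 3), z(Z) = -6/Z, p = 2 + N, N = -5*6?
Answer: 284/7 ≈ 40.571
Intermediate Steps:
N = -30
p = -28 (p = 2 - 30 = -28)
C(V, H) = -25*V (C(V, H) = V*(-28 + 3) = V*(-25) = -25*V)
(C(-15, 7) + z(14)) - 334 = (-25*(-15) - 6/14) - 334 = (375 - 6*1/14) - 334 = (375 - 3/7) - 334 = 2622/7 - 334 = 284/7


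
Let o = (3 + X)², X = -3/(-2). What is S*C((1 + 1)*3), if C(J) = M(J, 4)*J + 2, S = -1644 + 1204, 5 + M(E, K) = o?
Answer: -41140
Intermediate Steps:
X = 3/2 (X = -3*(-½) = 3/2 ≈ 1.5000)
o = 81/4 (o = (3 + 3/2)² = (9/2)² = 81/4 ≈ 20.250)
M(E, K) = 61/4 (M(E, K) = -5 + 81/4 = 61/4)
S = -440
C(J) = 2 + 61*J/4 (C(J) = 61*J/4 + 2 = 2 + 61*J/4)
S*C((1 + 1)*3) = -440*(2 + 61*((1 + 1)*3)/4) = -440*(2 + 61*(2*3)/4) = -440*(2 + (61/4)*6) = -440*(2 + 183/2) = -440*187/2 = -41140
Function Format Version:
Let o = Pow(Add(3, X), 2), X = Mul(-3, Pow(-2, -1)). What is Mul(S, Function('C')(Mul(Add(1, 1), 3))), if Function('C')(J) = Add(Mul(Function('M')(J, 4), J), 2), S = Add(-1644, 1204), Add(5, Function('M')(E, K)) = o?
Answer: -41140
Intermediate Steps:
X = Rational(3, 2) (X = Mul(-3, Rational(-1, 2)) = Rational(3, 2) ≈ 1.5000)
o = Rational(81, 4) (o = Pow(Add(3, Rational(3, 2)), 2) = Pow(Rational(9, 2), 2) = Rational(81, 4) ≈ 20.250)
Function('M')(E, K) = Rational(61, 4) (Function('M')(E, K) = Add(-5, Rational(81, 4)) = Rational(61, 4))
S = -440
Function('C')(J) = Add(2, Mul(Rational(61, 4), J)) (Function('C')(J) = Add(Mul(Rational(61, 4), J), 2) = Add(2, Mul(Rational(61, 4), J)))
Mul(S, Function('C')(Mul(Add(1, 1), 3))) = Mul(-440, Add(2, Mul(Rational(61, 4), Mul(Add(1, 1), 3)))) = Mul(-440, Add(2, Mul(Rational(61, 4), Mul(2, 3)))) = Mul(-440, Add(2, Mul(Rational(61, 4), 6))) = Mul(-440, Add(2, Rational(183, 2))) = Mul(-440, Rational(187, 2)) = -41140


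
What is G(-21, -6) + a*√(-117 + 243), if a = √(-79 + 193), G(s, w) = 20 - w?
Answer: 26 + 6*√399 ≈ 145.85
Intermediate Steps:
a = √114 ≈ 10.677
G(-21, -6) + a*√(-117 + 243) = (20 - 1*(-6)) + √114*√(-117 + 243) = (20 + 6) + √114*√126 = 26 + √114*(3*√14) = 26 + 6*√399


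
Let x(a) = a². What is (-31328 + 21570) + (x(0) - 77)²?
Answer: -3829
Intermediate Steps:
(-31328 + 21570) + (x(0) - 77)² = (-31328 + 21570) + (0² - 77)² = -9758 + (0 - 77)² = -9758 + (-77)² = -9758 + 5929 = -3829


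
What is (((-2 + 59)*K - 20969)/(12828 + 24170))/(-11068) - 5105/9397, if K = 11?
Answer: -1045137510973/1924006920004 ≈ -0.54321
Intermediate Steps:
(((-2 + 59)*K - 20969)/(12828 + 24170))/(-11068) - 5105/9397 = (((-2 + 59)*11 - 20969)/(12828 + 24170))/(-11068) - 5105/9397 = ((57*11 - 20969)/36998)*(-1/11068) - 5105*1/9397 = ((627 - 20969)*(1/36998))*(-1/11068) - 5105/9397 = -20342*1/36998*(-1/11068) - 5105/9397 = -10171/18499*(-1/11068) - 5105/9397 = 10171/204746932 - 5105/9397 = -1045137510973/1924006920004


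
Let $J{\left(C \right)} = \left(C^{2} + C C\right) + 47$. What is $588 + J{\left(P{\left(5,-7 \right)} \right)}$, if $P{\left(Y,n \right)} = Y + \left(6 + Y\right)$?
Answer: $1147$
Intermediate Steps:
$P{\left(Y,n \right)} = 6 + 2 Y$
$J{\left(C \right)} = 47 + 2 C^{2}$ ($J{\left(C \right)} = \left(C^{2} + C^{2}\right) + 47 = 2 C^{2} + 47 = 47 + 2 C^{2}$)
$588 + J{\left(P{\left(5,-7 \right)} \right)} = 588 + \left(47 + 2 \left(6 + 2 \cdot 5\right)^{2}\right) = 588 + \left(47 + 2 \left(6 + 10\right)^{2}\right) = 588 + \left(47 + 2 \cdot 16^{2}\right) = 588 + \left(47 + 2 \cdot 256\right) = 588 + \left(47 + 512\right) = 588 + 559 = 1147$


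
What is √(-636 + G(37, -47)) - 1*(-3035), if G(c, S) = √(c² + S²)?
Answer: 3035 + √(-636 + √3578) ≈ 3035.0 + 24.004*I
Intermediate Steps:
G(c, S) = √(S² + c²)
√(-636 + G(37, -47)) - 1*(-3035) = √(-636 + √((-47)² + 37²)) - 1*(-3035) = √(-636 + √(2209 + 1369)) + 3035 = √(-636 + √3578) + 3035 = 3035 + √(-636 + √3578)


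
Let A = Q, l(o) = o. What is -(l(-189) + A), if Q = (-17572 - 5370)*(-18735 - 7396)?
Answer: -599497213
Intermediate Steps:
Q = 599497402 (Q = -22942*(-26131) = 599497402)
A = 599497402
-(l(-189) + A) = -(-189 + 599497402) = -1*599497213 = -599497213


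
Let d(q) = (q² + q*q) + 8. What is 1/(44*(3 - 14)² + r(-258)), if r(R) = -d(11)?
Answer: 1/5074 ≈ 0.00019708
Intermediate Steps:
d(q) = 8 + 2*q² (d(q) = (q² + q²) + 8 = 2*q² + 8 = 8 + 2*q²)
r(R) = -250 (r(R) = -(8 + 2*11²) = -(8 + 2*121) = -(8 + 242) = -1*250 = -250)
1/(44*(3 - 14)² + r(-258)) = 1/(44*(3 - 14)² - 250) = 1/(44*(-11)² - 250) = 1/(44*121 - 250) = 1/(5324 - 250) = 1/5074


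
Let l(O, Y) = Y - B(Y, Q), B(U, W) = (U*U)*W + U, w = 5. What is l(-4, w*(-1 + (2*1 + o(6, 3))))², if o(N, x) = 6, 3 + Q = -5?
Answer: 96040000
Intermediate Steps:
Q = -8 (Q = -3 - 5 = -8)
B(U, W) = U + W*U² (B(U, W) = U²*W + U = W*U² + U = U + W*U²)
l(O, Y) = Y - Y*(1 - 8*Y) (l(O, Y) = Y - Y*(1 + Y*(-8)) = Y - Y*(1 - 8*Y))
l(-4, w*(-1 + (2*1 + o(6, 3))))² = (8*(5*(-1 + (2*1 + 6)))²)² = (8*(5*(-1 + (2 + 6)))²)² = (8*(5*(-1 + 8))²)² = (8*(5*7)²)² = (8*35²)² = (8*1225)² = 9800² = 96040000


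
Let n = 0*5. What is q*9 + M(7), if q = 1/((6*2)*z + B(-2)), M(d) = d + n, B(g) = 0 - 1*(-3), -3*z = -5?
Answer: 170/23 ≈ 7.3913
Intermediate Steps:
z = 5/3 (z = -⅓*(-5) = 5/3 ≈ 1.6667)
n = 0
B(g) = 3 (B(g) = 0 + 3 = 3)
M(d) = d (M(d) = d + 0 = d)
q = 1/23 (q = 1/((6*2)*(5/3) + 3) = 1/(12*(5/3) + 3) = 1/(20 + 3) = 1/23 ≈ 0.043478)
q*9 + M(7) = (1/23)*9 + 7 = 9/23 + 7 = 170/23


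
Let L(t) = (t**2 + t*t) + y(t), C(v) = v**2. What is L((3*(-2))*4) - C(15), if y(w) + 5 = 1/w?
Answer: 22127/24 ≈ 921.96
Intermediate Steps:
y(w) = -5 + 1/w
L(t) = -5 + 1/t + 2*t**2 (L(t) = (t**2 + t*t) + (-5 + 1/t) = (t**2 + t**2) + (-5 + 1/t) = 2*t**2 + (-5 + 1/t) = -5 + 1/t + 2*t**2)
L((3*(-2))*4) - C(15) = (-5 + 1/((3*(-2))*4) + 2*((3*(-2))*4)**2) - 1*15**2 = (-5 + 1/(-6*4) + 2*(-6*4)**2) - 1*225 = (-5 + 1/(-24) + 2*(-24)**2) - 225 = (-5 - 1/24 + 2*576) - 225 = (-5 - 1/24 + 1152) - 225 = 27527/24 - 225 = 22127/24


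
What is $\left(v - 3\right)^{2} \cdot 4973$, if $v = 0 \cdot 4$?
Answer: $44757$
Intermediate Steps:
$v = 0$
$\left(v - 3\right)^{2} \cdot 4973 = \left(0 - 3\right)^{2} \cdot 4973 = \left(-3\right)^{2} \cdot 4973 = 9 \cdot 4973 = 44757$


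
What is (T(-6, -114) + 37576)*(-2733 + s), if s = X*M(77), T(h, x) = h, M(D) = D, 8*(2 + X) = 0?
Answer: -108464590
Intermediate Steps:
X = -2 (X = -2 + (⅛)*0 = -2 + 0 = -2)
s = -154 (s = -2*77 = -154)
(T(-6, -114) + 37576)*(-2733 + s) = (-6 + 37576)*(-2733 - 154) = 37570*(-2887) = -108464590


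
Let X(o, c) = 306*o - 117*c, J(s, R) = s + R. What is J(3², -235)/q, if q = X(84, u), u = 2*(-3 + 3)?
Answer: -113/12852 ≈ -0.0087924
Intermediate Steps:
J(s, R) = R + s
u = 0 (u = 2*0 = 0)
X(o, c) = -117*c + 306*o
q = 25704 (q = -117*0 + 306*84 = 0 + 25704 = 25704)
J(3², -235)/q = (-235 + 3²)/25704 = (-235 + 9)*(1/25704) = -226*1/25704 = -113/12852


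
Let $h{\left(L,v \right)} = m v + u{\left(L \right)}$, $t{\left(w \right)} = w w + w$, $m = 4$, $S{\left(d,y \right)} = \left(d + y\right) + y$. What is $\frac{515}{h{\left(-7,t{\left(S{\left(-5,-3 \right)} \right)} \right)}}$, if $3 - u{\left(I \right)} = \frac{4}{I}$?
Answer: $\frac{721}{621} \approx 1.161$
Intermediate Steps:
$S{\left(d,y \right)} = d + 2 y$
$u{\left(I \right)} = 3 - \frac{4}{I}$
$t{\left(w \right)} = w + w^{2}$ ($t{\left(w \right)} = w^{2} + w = w + w^{2}$)
$h{\left(L,v \right)} = 3 - \frac{4}{L} + 4 v$ ($h{\left(L,v \right)} = 4 v + \left(3 - \frac{4}{L}\right) = 3 - \frac{4}{L} + 4 v$)
$\frac{515}{h{\left(-7,t{\left(S{\left(-5,-3 \right)} \right)} \right)}} = \frac{515}{3 - \frac{4}{-7} + 4 \left(-5 + 2 \left(-3\right)\right) \left(1 + \left(-5 + 2 \left(-3\right)\right)\right)} = \frac{515}{3 - - \frac{4}{7} + 4 \left(-5 - 6\right) \left(1 - 11\right)} = \frac{515}{3 + \frac{4}{7} + 4 \left(- 11 \left(1 - 11\right)\right)} = \frac{515}{3 + \frac{4}{7} + 4 \left(\left(-11\right) \left(-10\right)\right)} = \frac{515}{3 + \frac{4}{7} + 4 \cdot 110} = \frac{515}{3 + \frac{4}{7} + 440} = \frac{515}{\frac{3105}{7}} = 515 \cdot \frac{7}{3105} = \frac{721}{621}$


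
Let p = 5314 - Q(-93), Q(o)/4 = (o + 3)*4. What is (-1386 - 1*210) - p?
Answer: -8350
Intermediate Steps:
Q(o) = 48 + 16*o (Q(o) = 4*((o + 3)*4) = 4*((3 + o)*4) = 4*(12 + 4*o) = 48 + 16*o)
p = 6754 (p = 5314 - (48 + 16*(-93)) = 5314 - (48 - 1488) = 5314 - 1*(-1440) = 5314 + 1440 = 6754)
(-1386 - 1*210) - p = (-1386 - 1*210) - 1*6754 = (-1386 - 210) - 6754 = -1596 - 6754 = -8350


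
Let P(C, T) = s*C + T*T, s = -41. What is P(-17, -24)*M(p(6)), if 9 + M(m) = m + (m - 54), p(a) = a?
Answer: -64923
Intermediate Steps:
M(m) = -63 + 2*m (M(m) = -9 + (m + (m - 54)) = -9 + (m + (-54 + m)) = -9 + (-54 + 2*m) = -63 + 2*m)
P(C, T) = T**2 - 41*C (P(C, T) = -41*C + T*T = -41*C + T**2 = T**2 - 41*C)
P(-17, -24)*M(p(6)) = ((-24)**2 - 41*(-17))*(-63 + 2*6) = (576 + 697)*(-63 + 12) = 1273*(-51) = -64923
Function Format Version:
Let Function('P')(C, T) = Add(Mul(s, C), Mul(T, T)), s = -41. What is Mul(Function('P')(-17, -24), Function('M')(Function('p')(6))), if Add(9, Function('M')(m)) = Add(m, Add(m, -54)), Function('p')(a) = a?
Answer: -64923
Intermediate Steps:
Function('M')(m) = Add(-63, Mul(2, m)) (Function('M')(m) = Add(-9, Add(m, Add(m, -54))) = Add(-9, Add(m, Add(-54, m))) = Add(-9, Add(-54, Mul(2, m))) = Add(-63, Mul(2, m)))
Function('P')(C, T) = Add(Pow(T, 2), Mul(-41, C)) (Function('P')(C, T) = Add(Mul(-41, C), Mul(T, T)) = Add(Mul(-41, C), Pow(T, 2)) = Add(Pow(T, 2), Mul(-41, C)))
Mul(Function('P')(-17, -24), Function('M')(Function('p')(6))) = Mul(Add(Pow(-24, 2), Mul(-41, -17)), Add(-63, Mul(2, 6))) = Mul(Add(576, 697), Add(-63, 12)) = Mul(1273, -51) = -64923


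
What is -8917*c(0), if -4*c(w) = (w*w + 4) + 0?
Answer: 8917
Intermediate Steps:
c(w) = -1 - w²/4 (c(w) = -((w*w + 4) + 0)/4 = -((w² + 4) + 0)/4 = -((4 + w²) + 0)/4 = -(4 + w²)/4 = -1 - w²/4)
-8917*c(0) = -8917*(-1 - ¼*0²) = -8917*(-1 - ¼*0) = -8917*(-1 + 0) = -8917*(-1) = 8917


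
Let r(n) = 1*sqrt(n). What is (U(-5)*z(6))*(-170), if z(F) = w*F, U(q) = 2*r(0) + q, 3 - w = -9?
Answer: 61200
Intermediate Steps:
w = 12 (w = 3 - 1*(-9) = 3 + 9 = 12)
r(n) = sqrt(n)
U(q) = q (U(q) = 2*sqrt(0) + q = 2*0 + q = 0 + q = q)
z(F) = 12*F
(U(-5)*z(6))*(-170) = -60*6*(-170) = -5*72*(-170) = -360*(-170) = 61200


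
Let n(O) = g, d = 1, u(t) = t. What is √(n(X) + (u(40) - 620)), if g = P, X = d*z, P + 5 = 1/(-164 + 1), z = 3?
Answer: 2*I*√3885757/163 ≈ 24.187*I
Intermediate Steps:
P = -816/163 (P = -5 + 1/(-164 + 1) = -5 + 1/(-163) = -5 - 1/163 = -816/163 ≈ -5.0061)
X = 3 (X = 1*3 = 3)
g = -816/163 ≈ -5.0061
n(O) = -816/163
√(n(X) + (u(40) - 620)) = √(-816/163 + (40 - 620)) = √(-816/163 - 580) = √(-95356/163) = 2*I*√3885757/163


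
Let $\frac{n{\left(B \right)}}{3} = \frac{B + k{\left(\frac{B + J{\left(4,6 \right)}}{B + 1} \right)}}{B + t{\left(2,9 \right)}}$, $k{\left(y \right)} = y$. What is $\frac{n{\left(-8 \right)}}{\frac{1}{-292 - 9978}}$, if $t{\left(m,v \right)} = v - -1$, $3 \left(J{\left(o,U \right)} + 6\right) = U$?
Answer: $\frac{677820}{7} \approx 96831.0$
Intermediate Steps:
$J{\left(o,U \right)} = -6 + \frac{U}{3}$
$t{\left(m,v \right)} = 1 + v$ ($t{\left(m,v \right)} = v + 1 = 1 + v$)
$n{\left(B \right)} = \frac{3 \left(B + \frac{-4 + B}{1 + B}\right)}{10 + B}$ ($n{\left(B \right)} = 3 \frac{B + \frac{B + \left(-6 + \frac{1}{3} \cdot 6\right)}{B + 1}}{B + \left(1 + 9\right)} = 3 \frac{B + \frac{B + \left(-6 + 2\right)}{1 + B}}{B + 10} = 3 \frac{B + \frac{B - 4}{1 + B}}{10 + B} = 3 \frac{B + \frac{-4 + B}{1 + B}}{10 + B} = \frac{3 \left(B + \frac{-4 + B}{1 + B}\right)}{10 + B}$)
$\frac{n{\left(-8 \right)}}{\frac{1}{-292 - 9978}} = \frac{3 \frac{1}{1 - 8} \frac{1}{10 - 8} \left(-4 - 8 - 8 \left(1 - 8\right)\right)}{\frac{1}{-292 - 9978}} = \frac{3 \frac{1}{-7} \cdot \frac{1}{2} \left(-4 - 8 - -56\right)}{\frac{1}{-10270}} = \frac{3 \left(- \frac{1}{7}\right) \frac{1}{2} \left(-4 - 8 + 56\right)}{- \frac{1}{10270}} = 3 \left(- \frac{1}{7}\right) \frac{1}{2} \cdot 44 \left(-10270\right) = \left(- \frac{66}{7}\right) \left(-10270\right) = \frac{677820}{7}$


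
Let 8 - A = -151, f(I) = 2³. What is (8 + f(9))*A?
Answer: 2544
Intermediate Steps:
f(I) = 8
A = 159 (A = 8 - 1*(-151) = 8 + 151 = 159)
(8 + f(9))*A = (8 + 8)*159 = 16*159 = 2544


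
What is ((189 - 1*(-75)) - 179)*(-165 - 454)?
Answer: -52615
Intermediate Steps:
((189 - 1*(-75)) - 179)*(-165 - 454) = ((189 + 75) - 179)*(-619) = (264 - 179)*(-619) = 85*(-619) = -52615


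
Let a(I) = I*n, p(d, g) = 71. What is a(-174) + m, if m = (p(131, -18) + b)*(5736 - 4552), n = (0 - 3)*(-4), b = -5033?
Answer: -5877096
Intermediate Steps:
n = 12 (n = -3*(-4) = 12)
a(I) = 12*I (a(I) = I*12 = 12*I)
m = -5875008 (m = (71 - 5033)*(5736 - 4552) = -4962*1184 = -5875008)
a(-174) + m = 12*(-174) - 5875008 = -2088 - 5875008 = -5877096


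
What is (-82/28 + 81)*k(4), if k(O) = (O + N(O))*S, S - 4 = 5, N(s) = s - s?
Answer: 19674/7 ≈ 2810.6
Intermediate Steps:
N(s) = 0
S = 9 (S = 4 + 5 = 9)
k(O) = 9*O (k(O) = (O + 0)*9 = O*9 = 9*O)
(-82/28 + 81)*k(4) = (-82/28 + 81)*(9*4) = (-82*1/28 + 81)*36 = (-41/14 + 81)*36 = (1093/14)*36 = 19674/7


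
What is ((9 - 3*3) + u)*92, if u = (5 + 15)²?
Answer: 36800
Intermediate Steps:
u = 400 (u = 20² = 400)
((9 - 3*3) + u)*92 = ((9 - 3*3) + 400)*92 = ((9 - 9) + 400)*92 = (0 + 400)*92 = 400*92 = 36800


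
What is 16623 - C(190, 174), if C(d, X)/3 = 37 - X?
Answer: 17034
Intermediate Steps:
C(d, X) = 111 - 3*X (C(d, X) = 3*(37 - X) = 111 - 3*X)
16623 - C(190, 174) = 16623 - (111 - 3*174) = 16623 - (111 - 522) = 16623 - 1*(-411) = 16623 + 411 = 17034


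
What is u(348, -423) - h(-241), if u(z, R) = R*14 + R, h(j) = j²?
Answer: -64426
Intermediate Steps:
u(z, R) = 15*R (u(z, R) = 14*R + R = 15*R)
u(348, -423) - h(-241) = 15*(-423) - 1*(-241)² = -6345 - 1*58081 = -6345 - 58081 = -64426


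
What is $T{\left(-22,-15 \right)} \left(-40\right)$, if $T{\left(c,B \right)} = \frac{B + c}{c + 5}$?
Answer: $- \frac{1480}{17} \approx -87.059$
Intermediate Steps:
$T{\left(c,B \right)} = \frac{B + c}{5 + c}$
$T{\left(-22,-15 \right)} \left(-40\right) = \frac{-15 - 22}{5 - 22} \left(-40\right) = \frac{1}{-17} \left(-37\right) \left(-40\right) = \left(- \frac{1}{17}\right) \left(-37\right) \left(-40\right) = \frac{37}{17} \left(-40\right) = - \frac{1480}{17}$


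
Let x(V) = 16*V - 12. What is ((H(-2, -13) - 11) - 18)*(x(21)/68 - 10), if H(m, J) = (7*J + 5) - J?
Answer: 534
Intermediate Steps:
H(m, J) = 5 + 6*J (H(m, J) = (5 + 7*J) - J = 5 + 6*J)
x(V) = -12 + 16*V
((H(-2, -13) - 11) - 18)*(x(21)/68 - 10) = (((5 + 6*(-13)) - 11) - 18)*((-12 + 16*21)/68 - 10) = (((5 - 78) - 11) - 18)*((-12 + 336)*(1/68) - 10) = ((-73 - 11) - 18)*(324*(1/68) - 10) = (-84 - 18)*(81/17 - 10) = -102*(-89/17) = 534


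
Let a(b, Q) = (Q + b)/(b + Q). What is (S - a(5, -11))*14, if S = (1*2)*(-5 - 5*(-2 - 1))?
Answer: 266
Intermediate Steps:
a(b, Q) = 1 (a(b, Q) = (Q + b)/(Q + b) = 1)
S = 20 (S = 2*(-5 - 5*(-3)) = 2*(-5 + 15) = 2*10 = 20)
(S - a(5, -11))*14 = (20 - 1*1)*14 = (20 - 1)*14 = 19*14 = 266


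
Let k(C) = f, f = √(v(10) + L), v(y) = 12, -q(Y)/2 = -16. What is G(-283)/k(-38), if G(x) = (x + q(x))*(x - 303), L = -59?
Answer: -147086*I*√47/47 ≈ -21455.0*I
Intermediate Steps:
q(Y) = 32 (q(Y) = -2*(-16) = 32)
f = I*√47 (f = √(12 - 59) = √(-47) = I*√47 ≈ 6.8557*I)
k(C) = I*√47
G(x) = (-303 + x)*(32 + x) (G(x) = (x + 32)*(x - 303) = (32 + x)*(-303 + x) = (-303 + x)*(32 + x))
G(-283)/k(-38) = (-9696 + (-283)² - 271*(-283))/((I*√47)) = (-9696 + 80089 + 76693)*(-I*√47/47) = 147086*(-I*√47/47) = -147086*I*√47/47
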